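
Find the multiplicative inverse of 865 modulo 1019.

Apply the Euclidean algorithm and back-substitute:
1019 = 1*865 + 154
865 = 5*154 + 95
154 = 1*95 + 59
95 = 1*59 + 36
59 = 1*36 + 23
36 = 1*23 + 13
23 = 1*13 + 10
13 = 1*10 + 3
10 = 3*3 + 1
3 = 3*1 + 0
gcd(865, 1019) = 1, so the inverse exists.
Bézout: 1 = 264*1019 − 311*865.
So 865⁻¹ ≡ −311 ≡ 708 (mod 1019).

708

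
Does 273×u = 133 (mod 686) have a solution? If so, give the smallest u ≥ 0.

gcd(273, 686) = 7, and 7 | 133, so solutions exist.
Divide through by 7: 39×u mod 98 = 19.
39⁻¹ ≡ 93 (mod 98).
u ≡ 93×19 ≡ 3 (mod 98).
The smallest non-negative solution is u = 3.

3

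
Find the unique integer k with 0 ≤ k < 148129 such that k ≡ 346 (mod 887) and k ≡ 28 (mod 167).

23408

887⁻¹ mod 167: 887*106 ≡ 1 (mod 167), so 887⁻¹ ≡ 106.
k = 346 + 887*((28 − 346)*106 mod 167) = 346 + 887*26 = 23408.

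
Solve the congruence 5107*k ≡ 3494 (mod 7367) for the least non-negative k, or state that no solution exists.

gcd(5107, 7367) = 1, so a unique solution mod 7367 exists.
5107⁻¹ ≡ 7116 (mod 7367).
k ≡ 7116*3494 ≡ 7046 (mod 7367).

7046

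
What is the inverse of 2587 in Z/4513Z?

By the extended Euclidean algorithm:
4513 = 1×2587 + 1926
2587 = 1×1926 + 661
1926 = 2×661 + 604
661 = 1×604 + 57
604 = 10×57 + 34
57 = 1×34 + 23
34 = 1×23 + 11
23 = 2×11 + 1
11 = 11×1 + 0
gcd(2587, 4513) = 1, so the inverse exists.
Back-substitute for 1:
1 = 1×23 − 2×11
  = −2×34 + 3×23
  = 3×57 − 5×34
  = −5×604 + 53×57
  = 53×661 − 58×604
  = −58×1926 + 169×661
  = 169×2587 − 227×1926
  = −227×4513 + 396×2587
So 2587⁻¹ ≡ 396 (mod 4513).

396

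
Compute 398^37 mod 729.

587

37 in binary is 100101, i.e. 37 = 32 + 4 + 1.
398^1 ≡ 398 (mod 729)
398^2 ≡ 398^2 = 158404 ≡ 211 (mod 729)
398^4 ≡ 211^2 = 44521 ≡ 52 (mod 729)
398^8 ≡ 52^2 = 2704 ≡ 517 (mod 729)
398^16 ≡ 517^2 = 267289 ≡ 475 (mod 729)
398^32 ≡ 475^2 = 225625 ≡ 364 (mod 729)
398^37 = 398^32 · 398^4 · 398^1 ≡ 364 · 52 · 398 (mod 729).
Accumulate the product:
364 · 52 = 18928 ≡ 703
703 · 398 = 279794 ≡ 587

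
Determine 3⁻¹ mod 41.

By the extended Euclidean algorithm:
41 = 13·3 + 2
3 = 1·2 + 1
2 = 2·1 + 0
gcd(3, 41) = 1, so the inverse exists.
Back-substitute for 1:
1 = 1·3 − 1·2
  = −1·41 + 14·3
So 3⁻¹ ≡ 14 (mod 41).

14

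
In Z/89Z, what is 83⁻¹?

Apply the Euclidean algorithm and back-substitute:
89 = 1×83 + 6
83 = 13×6 + 5
6 = 1×5 + 1
5 = 5×1 + 0
gcd(83, 89) = 1, so the inverse exists.
Bézout: 1 = 14×89 − 15×83.
So 83⁻¹ ≡ −15 ≡ 74 (mod 89).

74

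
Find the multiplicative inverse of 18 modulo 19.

18

By the extended Euclidean algorithm:
19 = 1*18 + 1
18 = 18*1 + 0
gcd(18, 19) = 1, so the inverse exists.
Bézout: 1 = 1*19 − 1*18.
So 18⁻¹ ≡ −1 ≡ 18 (mod 19).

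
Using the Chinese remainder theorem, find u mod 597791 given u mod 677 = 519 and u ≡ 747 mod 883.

677⁻¹ mod 883: 677×30 ≡ 1 (mod 883), so 677⁻¹ ≡ 30.
u = 519 + 677×((747 − 519)×30 mod 883) = 519 + 677×659 = 446662.
Check: 446662 mod 677 = 519, 446662 mod 883 = 747. ✓

446662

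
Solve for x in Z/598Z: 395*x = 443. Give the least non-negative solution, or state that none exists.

gcd(395, 598) = 1, so a unique solution mod 598 exists.
395⁻¹ ≡ 489 (mod 598).
x ≡ 489*443 ≡ 151 (mod 598).

151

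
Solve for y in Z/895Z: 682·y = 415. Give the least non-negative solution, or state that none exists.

330

gcd(682, 895) = 1, so a unique solution mod 895 exists.
682⁻¹ ≡ 458 (mod 895).
y ≡ 458·415 ≡ 330 (mod 895).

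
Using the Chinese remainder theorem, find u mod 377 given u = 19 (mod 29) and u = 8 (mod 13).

29⁻¹ mod 13: 29×9 ≡ 1 (mod 13), so 29⁻¹ ≡ 9.
u = 19 + 29×((8 − 19)×9 mod 13) = 19 + 29×5 = 164.

164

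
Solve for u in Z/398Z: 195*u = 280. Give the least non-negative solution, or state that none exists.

328

gcd(195, 398) = 1, so a unique solution mod 398 exists.
195⁻¹ ≡ 149 (mod 398).
u ≡ 149*280 ≡ 328 (mod 398).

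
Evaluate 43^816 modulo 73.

1

43^1 ≡ 43 (mod 73)
43^2 ≡ 43^2 = 1849 ≡ 24 (mod 73)
43^4 ≡ 24^2 = 576 ≡ 65 (mod 73)
43^8 ≡ 65^2 = 4225 ≡ 64 (mod 73)
43^16 ≡ 64^2 = 4096 ≡ 8 (mod 73)
43^32 ≡ 8^2 = 64 (mod 73)
43^64 ≡ 64^2 = 4096 ≡ 8 (mod 73)
43^128 ≡ 8^2 = 64 (mod 73)
43^256 ≡ 64^2 = 4096 ≡ 8 (mod 73)
43^512 ≡ 8^2 = 64 (mod 73)
43^816 = 43^512 · 43^256 · 43^32 · 43^16 ≡ 64 · 8 · 64 · 8 (mod 73).
Accumulate the product:
64 · 8 = 512 ≡ 1
1 · 64 = 64
64 · 8 = 512 ≡ 1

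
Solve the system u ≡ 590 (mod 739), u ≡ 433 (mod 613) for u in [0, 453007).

739⁻¹ mod 613: 739*433 ≡ 1 (mod 613), so 739⁻¹ ≡ 433.
u = 590 + 739*((433 − 590)*433 mod 613) = 590 + 739*62 = 46408.

46408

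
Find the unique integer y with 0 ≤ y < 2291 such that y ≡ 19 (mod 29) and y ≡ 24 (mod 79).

2078

29⁻¹ mod 79: 29×30 ≡ 1 (mod 79), so 29⁻¹ ≡ 30.
y = 19 + 29×((24 − 19)×30 mod 79) = 19 + 29×71 = 2078.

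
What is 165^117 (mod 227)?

165^1 ≡ 165 (mod 227)
165^2 ≡ 165^2 = 27225 ≡ 212 (mod 227)
165^4 ≡ 212^2 = 44944 ≡ 225 (mod 227)
165^8 ≡ 225^2 = 50625 ≡ 4 (mod 227)
165^16 ≡ 4^2 = 16 (mod 227)
165^32 ≡ 16^2 = 256 ≡ 29 (mod 227)
165^64 ≡ 29^2 = 841 ≡ 160 (mod 227)
165^117 = 165^64 * 165^32 * 165^16 * 165^4 * 165^1 ≡ 160 * 29 * 16 * 225 * 165 (mod 227).
Accumulate the product:
160 * 29 = 4640 ≡ 100
100 * 16 = 1600 ≡ 11
11 * 225 = 2475 ≡ 205
205 * 165 = 33825 ≡ 2

2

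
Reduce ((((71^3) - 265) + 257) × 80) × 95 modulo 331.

(71)^3 ≡ 100 (mod 331)
100 - 265 = -165 ≡ 166 (mod 331)
166 + 257 = 423 ≡ 92 (mod 331)
92 × 80 = 7360 ≡ 78 (mod 331)
78 × 95 = 7410 ≡ 128 (mod 331)

128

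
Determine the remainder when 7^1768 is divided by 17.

1768 in binary is 11011101000, i.e. 1768 = 1024 + 512 + 128 + 64 + 32 + 8.
7^1 ≡ 7 (mod 17)
7^2 ≡ 7^2 = 49 ≡ 15 (mod 17)
7^4 ≡ 15^2 = 225 ≡ 4 (mod 17)
7^8 ≡ 4^2 = 16 (mod 17)
7^16 ≡ 16^2 = 256 ≡ 1 (mod 17)
7^32 ≡ 1^2 = 1 (mod 17)
7^64 ≡ 1^2 = 1 (mod 17)
7^128 ≡ 1^2 = 1 (mod 17)
7^256 ≡ 1^2 = 1 (mod 17)
7^512 ≡ 1^2 = 1 (mod 17)
7^1024 ≡ 1^2 = 1 (mod 17)
7^1768 = 7^1024 × 7^512 × 7^128 × 7^64 × 7^32 × 7^8 ≡ 1 × 1 × 1 × 1 × 1 × 16 (mod 17).
Accumulate the product:
1 × 1 = 1
1 × 1 = 1
1 × 1 = 1
1 × 1 = 1
1 × 16 = 16

16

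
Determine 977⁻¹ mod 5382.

Apply the Euclidean algorithm and back-substitute:
5382 = 5*977 + 497
977 = 1*497 + 480
497 = 1*480 + 17
480 = 28*17 + 4
17 = 4*4 + 1
4 = 4*1 + 0
gcd(977, 5382) = 1, so the inverse exists.
Bézout: 1 = 230*5382 − 1267*977.
So 977⁻¹ ≡ −1267 ≡ 4115 (mod 5382).

4115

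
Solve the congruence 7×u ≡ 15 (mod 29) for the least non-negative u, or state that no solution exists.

gcd(7, 29) = 1, so a unique solution mod 29 exists.
7⁻¹ ≡ 25 (mod 29).
u ≡ 25×15 ≡ 27 (mod 29).

27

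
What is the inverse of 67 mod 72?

Apply the Euclidean algorithm and back-substitute:
72 = 1×67 + 5
67 = 13×5 + 2
5 = 2×2 + 1
2 = 2×1 + 0
gcd(67, 72) = 1, so the inverse exists.
Back-substitute for 1:
1 = 1×5 − 2×2
  = −2×67 + 27×5
  = 27×72 − 29×67
So 67⁻¹ ≡ −29 ≡ 43 (mod 72).

43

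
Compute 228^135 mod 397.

126

228^1 ≡ 228 (mod 397)
228^2 ≡ 228^2 = 51984 ≡ 374 (mod 397)
228^4 ≡ 374^2 = 139876 ≡ 132 (mod 397)
228^8 ≡ 132^2 = 17424 ≡ 353 (mod 397)
228^16 ≡ 353^2 = 124609 ≡ 348 (mod 397)
228^32 ≡ 348^2 = 121104 ≡ 19 (mod 397)
228^64 ≡ 19^2 = 361 (mod 397)
228^128 ≡ 361^2 = 130321 ≡ 105 (mod 397)
228^135 = 228^128 · 228^4 · 228^2 · 228^1 ≡ 105 · 132 · 374 · 228 (mod 397).
Accumulate the product:
105 · 132 = 13860 ≡ 362
362 · 374 = 135388 ≡ 11
11 · 228 = 2508 ≡ 126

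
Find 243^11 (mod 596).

243^1 ≡ 243 (mod 596)
243^2 ≡ 243^2 = 59049 ≡ 45 (mod 596)
243^4 ≡ 45^2 = 2025 ≡ 237 (mod 596)
243^8 ≡ 237^2 = 56169 ≡ 145 (mod 596)
243^11 = 243^8 · 243^2 · 243^1 ≡ 145 · 45 · 243 (mod 596).
Accumulate the product:
145 · 45 = 6525 ≡ 565
565 · 243 = 137295 ≡ 215

215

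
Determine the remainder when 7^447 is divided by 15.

13

Compute successive squares:
7^1 ≡ 7 (mod 15)
7^2 ≡ 7^2 = 49 ≡ 4 (mod 15)
7^4 ≡ 4^2 = 16 ≡ 1 (mod 15)
7^8 ≡ 1^2 = 1 (mod 15)
7^16 ≡ 1^2 = 1 (mod 15)
7^32 ≡ 1^2 = 1 (mod 15)
7^64 ≡ 1^2 = 1 (mod 15)
7^128 ≡ 1^2 = 1 (mod 15)
7^256 ≡ 1^2 = 1 (mod 15)
7^447 = 7^256 * 7^128 * 7^32 * 7^16 * 7^8 * 7^4 * 7^2 * 7^1 ≡ 1 * 1 * 1 * 1 * 1 * 1 * 4 * 7 (mod 15).
Accumulate the product:
1 * 1 = 1
1 * 1 = 1
1 * 1 = 1
1 * 1 = 1
1 * 1 = 1
1 * 4 = 4
4 * 7 = 28 ≡ 13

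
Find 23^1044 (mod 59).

Compute successive squares:
23^1 ≡ 23 (mod 59)
23^2 ≡ 23^2 = 529 ≡ 57 (mod 59)
23^4 ≡ 57^2 = 3249 ≡ 4 (mod 59)
23^8 ≡ 4^2 = 16 (mod 59)
23^16 ≡ 16^2 = 256 ≡ 20 (mod 59)
23^32 ≡ 20^2 = 400 ≡ 46 (mod 59)
23^64 ≡ 46^2 = 2116 ≡ 51 (mod 59)
23^128 ≡ 51^2 = 2601 ≡ 5 (mod 59)
23^256 ≡ 5^2 = 25 (mod 59)
23^512 ≡ 25^2 = 625 ≡ 35 (mod 59)
23^1024 ≡ 35^2 = 1225 ≡ 45 (mod 59)
23^1044 = 23^1024 × 23^16 × 23^4 ≡ 45 × 20 × 4 (mod 59).
Accumulate the product:
45 × 20 = 900 ≡ 15
15 × 4 = 60 ≡ 1

1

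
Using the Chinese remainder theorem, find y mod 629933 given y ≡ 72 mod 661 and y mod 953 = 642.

661⁻¹ mod 953: 661*656 ≡ 1 (mod 953), so 661⁻¹ ≡ 656.
y = 72 + 661*((642 − 72)*656 mod 953) = 72 + 661*344 = 227456.
Check: 227456 mod 661 = 72, 227456 mod 953 = 642. ✓

227456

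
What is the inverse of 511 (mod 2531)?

1793

2531 = 4*511 + 487
511 = 1*487 + 24
487 = 20*24 + 7
24 = 3*7 + 3
7 = 2*3 + 1
3 = 3*1 + 0
gcd(511, 2531) = 1, so the inverse exists.
Back-substitute for 1:
1 = 1*7 − 2*3
  = −2*24 + 7*7
  = 7*487 − 142*24
  = −142*511 + 149*487
  = 149*2531 − 738*511
So 511⁻¹ ≡ −738 ≡ 1793 (mod 2531).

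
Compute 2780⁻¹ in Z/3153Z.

Apply the Euclidean algorithm and back-substitute:
3153 = 1·2780 + 373
2780 = 7·373 + 169
373 = 2·169 + 35
169 = 4·35 + 29
35 = 1·29 + 6
29 = 4·6 + 5
6 = 1·5 + 1
5 = 5·1 + 0
gcd(2780, 3153) = 1, so the inverse exists.
Bézout: 1 = 477·3153 − 541·2780.
So 2780⁻¹ ≡ −541 ≡ 2612 (mod 3153).

2612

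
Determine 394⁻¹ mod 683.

683 = 1·394 + 289
394 = 1·289 + 105
289 = 2·105 + 79
105 = 1·79 + 26
79 = 3·26 + 1
26 = 26·1 + 0
gcd(394, 683) = 1, so the inverse exists.
Bézout: 1 = 15·683 − 26·394.
So 394⁻¹ ≡ −26 ≡ 657 (mod 683).

657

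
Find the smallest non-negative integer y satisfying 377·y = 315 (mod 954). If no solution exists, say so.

927

gcd(377, 954) = 1, so a unique solution mod 954 exists.
377⁻¹ ≡ 539 (mod 954).
y ≡ 539·315 ≡ 927 (mod 954).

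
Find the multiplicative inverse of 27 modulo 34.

29

By the extended Euclidean algorithm:
34 = 1·27 + 7
27 = 3·7 + 6
7 = 1·6 + 1
6 = 6·1 + 0
gcd(27, 34) = 1, so the inverse exists.
Back-substitute for 1:
1 = 1·7 − 1·6
  = −1·27 + 4·7
  = 4·34 − 5·27
So 27⁻¹ ≡ −5 ≡ 29 (mod 34).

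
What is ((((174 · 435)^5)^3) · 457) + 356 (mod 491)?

38

174 · 435 = 75690 ≡ 76 (mod 491)
(76)^5 ≡ 394 (mod 491)
(394)^3 ≡ 96 (mod 491)
96 · 457 = 43872 ≡ 173 (mod 491)
173 + 356 = 529 ≡ 38 (mod 491)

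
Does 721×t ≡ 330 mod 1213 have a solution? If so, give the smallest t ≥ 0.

gcd(721, 1213) = 1, so a unique solution mod 1213 exists.
721⁻¹ ≡ 535 (mod 1213).
t ≡ 535×330 ≡ 665 (mod 1213).

665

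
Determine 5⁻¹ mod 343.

343 = 68*5 + 3
5 = 1*3 + 2
3 = 1*2 + 1
2 = 2*1 + 0
gcd(5, 343) = 1, so the inverse exists.
Bézout: 1 = 2*343 − 137*5.
So 5⁻¹ ≡ −137 ≡ 206 (mod 343).

206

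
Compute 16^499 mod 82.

18

16^1 ≡ 16 (mod 82)
16^2 ≡ 16^2 = 256 ≡ 10 (mod 82)
16^4 ≡ 10^2 = 100 ≡ 18 (mod 82)
16^8 ≡ 18^2 = 324 ≡ 78 (mod 82)
16^16 ≡ 78^2 = 6084 ≡ 16 (mod 82)
16^32 ≡ 16^2 = 256 ≡ 10 (mod 82)
16^64 ≡ 10^2 = 100 ≡ 18 (mod 82)
16^128 ≡ 18^2 = 324 ≡ 78 (mod 82)
16^256 ≡ 78^2 = 6084 ≡ 16 (mod 82)
16^499 = 16^256 × 16^128 × 16^64 × 16^32 × 16^16 × 16^2 × 16^1 ≡ 16 × 78 × 18 × 10 × 16 × 10 × 16 (mod 82).
Accumulate the product:
16 × 78 = 1248 ≡ 18
18 × 18 = 324 ≡ 78
78 × 10 = 780 ≡ 42
42 × 16 = 672 ≡ 16
16 × 10 = 160 ≡ 78
78 × 16 = 1248 ≡ 18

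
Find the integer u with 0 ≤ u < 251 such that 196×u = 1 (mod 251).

251 = 1*196 + 55
196 = 3*55 + 31
55 = 1*31 + 24
31 = 1*24 + 7
24 = 3*7 + 3
7 = 2*3 + 1
3 = 3*1 + 0
gcd(196, 251) = 1, so the inverse exists.
Bézout: 1 = −57*251 + 73*196.
So 196⁻¹ ≡ 73 (mod 251).

73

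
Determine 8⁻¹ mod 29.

11

By the extended Euclidean algorithm:
29 = 3·8 + 5
8 = 1·5 + 3
5 = 1·3 + 2
3 = 1·2 + 1
2 = 2·1 + 0
gcd(8, 29) = 1, so the inverse exists.
Bézout: 1 = −3·29 + 11·8.
So 8⁻¹ ≡ 11 (mod 29).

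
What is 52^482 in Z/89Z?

482 in binary is 111100010, i.e. 482 = 256 + 128 + 64 + 32 + 2.
52^1 ≡ 52 (mod 89)
52^2 ≡ 52^2 = 2704 ≡ 34 (mod 89)
52^4 ≡ 34^2 = 1156 ≡ 88 (mod 89)
52^8 ≡ 88^2 = 7744 ≡ 1 (mod 89)
52^16 ≡ 1^2 = 1 (mod 89)
52^32 ≡ 1^2 = 1 (mod 89)
52^64 ≡ 1^2 = 1 (mod 89)
52^128 ≡ 1^2 = 1 (mod 89)
52^256 ≡ 1^2 = 1 (mod 89)
52^482 = 52^256 · 52^128 · 52^64 · 52^32 · 52^2 ≡ 1 · 1 · 1 · 1 · 34 (mod 89).
Accumulate the product:
1 · 1 = 1
1 · 1 = 1
1 · 1 = 1
1 · 34 = 34

34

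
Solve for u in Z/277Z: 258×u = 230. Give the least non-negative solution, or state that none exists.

gcd(258, 277) = 1, so a unique solution mod 277 exists.
258⁻¹ ≡ 102 (mod 277).
u ≡ 102×230 ≡ 192 (mod 277).

192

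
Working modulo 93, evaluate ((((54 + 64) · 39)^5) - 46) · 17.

16

54 + 64 = 118 ≡ 25 (mod 93)
25 · 39 = 975 ≡ 45 (mod 93)
(45)^5 ≡ 36 (mod 93)
36 - 46 = -10 ≡ 83 (mod 93)
83 · 17 = 1411 ≡ 16 (mod 93)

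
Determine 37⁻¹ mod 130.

130 = 3·37 + 19
37 = 1·19 + 18
19 = 1·18 + 1
18 = 18·1 + 0
gcd(37, 130) = 1, so the inverse exists.
Bézout: 1 = 2·130 − 7·37.
So 37⁻¹ ≡ −7 ≡ 123 (mod 130).

123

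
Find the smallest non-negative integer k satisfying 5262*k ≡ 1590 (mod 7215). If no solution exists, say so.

gcd(5262, 7215) = 3, and 3 | 1590, so solutions exist.
Divide through by 3: 1754*k mod 2405 = 530.
1754⁻¹ ≡ 1559 (mod 2405).
k ≡ 1559*530 ≡ 1355 (mod 2405).
The smallest non-negative solution is k = 1355.

1355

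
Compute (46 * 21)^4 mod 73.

46 * 21 = 966 ≡ 17 (mod 73)
(17)^4 ≡ 9 (mod 73)

9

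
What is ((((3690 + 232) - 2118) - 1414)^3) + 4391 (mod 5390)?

1051

3690 + 232 = 3922
3922 - 2118 = 1804
1804 - 1414 = 390
(390)^3 ≡ 2050 (mod 5390)
2050 + 4391 = 6441 ≡ 1051 (mod 5390)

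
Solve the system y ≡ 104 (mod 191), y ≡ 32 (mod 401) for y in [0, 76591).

191⁻¹ mod 401: 191×21 ≡ 1 (mod 401), so 191⁻¹ ≡ 21.
y = 104 + 191×((32 − 104)×21 mod 401) = 104 + 191×92 = 17676.

17676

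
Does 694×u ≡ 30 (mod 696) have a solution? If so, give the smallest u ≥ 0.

gcd(694, 696) = 2, and 2 | 30, so solutions exist.
Divide through by 2: 347×u ≡ 15 mod 348.
347⁻¹ ≡ 347 (mod 348).
u ≡ 347×15 ≡ 333 (mod 348).
The smallest non-negative solution is u = 333.

333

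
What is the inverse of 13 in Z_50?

27

50 = 3*13 + 11
13 = 1*11 + 2
11 = 5*2 + 1
2 = 2*1 + 0
gcd(13, 50) = 1, so the inverse exists.
Back-substitute for 1:
1 = 1*11 − 5*2
  = −5*13 + 6*11
  = 6*50 − 23*13
So 13⁻¹ ≡ −23 ≡ 27 (mod 50).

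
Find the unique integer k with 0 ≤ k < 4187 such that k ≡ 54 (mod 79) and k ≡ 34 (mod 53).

79⁻¹ mod 53: 79·51 ≡ 1 (mod 53), so 79⁻¹ ≡ 51.
k = 54 + 79·((34 − 54)·51 mod 53) = 54 + 79·40 = 3214.
Check: 3214 mod 79 = 54, 3214 mod 53 = 34. ✓

3214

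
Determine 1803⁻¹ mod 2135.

1717

By the extended Euclidean algorithm:
2135 = 1·1803 + 332
1803 = 5·332 + 143
332 = 2·143 + 46
143 = 3·46 + 5
46 = 9·5 + 1
5 = 5·1 + 0
gcd(1803, 2135) = 1, so the inverse exists.
Bézout: 1 = 353·2135 − 418·1803.
So 1803⁻¹ ≡ −418 ≡ 1717 (mod 2135).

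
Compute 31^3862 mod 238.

151

Using repeated squaring:
3862 in binary is 111100010110, i.e. 3862 = 2048 + 1024 + 512 + 256 + 16 + 4 + 2.
31^1 ≡ 31 (mod 238)
31^2 ≡ 31^2 = 961 ≡ 9 (mod 238)
31^4 ≡ 9^2 = 81 (mod 238)
31^8 ≡ 81^2 = 6561 ≡ 135 (mod 238)
31^16 ≡ 135^2 = 18225 ≡ 137 (mod 238)
31^32 ≡ 137^2 = 18769 ≡ 205 (mod 238)
31^64 ≡ 205^2 = 42025 ≡ 137 (mod 238)
31^128 ≡ 137^2 = 18769 ≡ 205 (mod 238)
31^256 ≡ 205^2 = 42025 ≡ 137 (mod 238)
31^512 ≡ 137^2 = 18769 ≡ 205 (mod 238)
31^1024 ≡ 205^2 = 42025 ≡ 137 (mod 238)
31^2048 ≡ 137^2 = 18769 ≡ 205 (mod 238)
31^3862 = 31^2048 * 31^1024 * 31^512 * 31^256 * 31^16 * 31^4 * 31^2 ≡ 205 * 137 * 205 * 137 * 137 * 81 * 9 (mod 238).
Accumulate the product:
205 * 137 = 28085 ≡ 1
1 * 205 = 205
205 * 137 = 28085 ≡ 1
1 * 137 = 137
137 * 81 = 11097 ≡ 149
149 * 9 = 1341 ≡ 151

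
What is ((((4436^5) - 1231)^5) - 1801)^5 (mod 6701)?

(4436)^5 ≡ 726 (mod 6701)
726 - 1231 = -505 ≡ 6196 (mod 6701)
(6196)^5 ≡ 842 (mod 6701)
842 - 1801 = -959 ≡ 5742 (mod 6701)
(5742)^5 ≡ 2873 (mod 6701)

2873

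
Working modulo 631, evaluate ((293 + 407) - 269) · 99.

392

293 + 407 = 700 ≡ 69 (mod 631)
69 - 269 = -200 ≡ 431 (mod 631)
431 · 99 = 42669 ≡ 392 (mod 631)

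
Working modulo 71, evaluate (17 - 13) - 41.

17 - 13 = 4
4 - 41 = -37 ≡ 34 (mod 71)

34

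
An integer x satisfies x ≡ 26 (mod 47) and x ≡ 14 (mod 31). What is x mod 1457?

355

47⁻¹ mod 31: 47*2 ≡ 1 (mod 31), so 47⁻¹ ≡ 2.
x = 26 + 47*((14 − 26)*2 mod 31) = 26 + 47*7 = 355.
Check: 355 mod 47 = 26, 355 mod 31 = 14. ✓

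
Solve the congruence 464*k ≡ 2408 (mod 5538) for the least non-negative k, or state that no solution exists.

gcd(464, 5538) = 2, and 2 | 2408, so solutions exist.
Divide through by 2: 232*k mod 2769 = 1204.
232⁻¹ ≡ 370 (mod 2769).
k ≡ 370*1204 ≡ 2440 (mod 2769).
The smallest non-negative solution is k = 2440.

2440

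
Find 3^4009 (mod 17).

Compute successive squares:
3^1 ≡ 3 (mod 17)
3^2 ≡ 3^2 = 9 (mod 17)
3^4 ≡ 9^2 = 81 ≡ 13 (mod 17)
3^8 ≡ 13^2 = 169 ≡ 16 (mod 17)
3^16 ≡ 16^2 = 256 ≡ 1 (mod 17)
3^32 ≡ 1^2 = 1 (mod 17)
3^64 ≡ 1^2 = 1 (mod 17)
3^128 ≡ 1^2 = 1 (mod 17)
3^256 ≡ 1^2 = 1 (mod 17)
3^512 ≡ 1^2 = 1 (mod 17)
3^1024 ≡ 1^2 = 1 (mod 17)
3^2048 ≡ 1^2 = 1 (mod 17)
3^4009 = 3^2048 · 3^1024 · 3^512 · 3^256 · 3^128 · 3^32 · 3^8 · 3^1 ≡ 1 · 1 · 1 · 1 · 1 · 1 · 16 · 3 (mod 17).
Accumulate the product:
1 · 1 = 1
1 · 1 = 1
1 · 1 = 1
1 · 1 = 1
1 · 1 = 1
1 · 16 = 16
16 · 3 = 48 ≡ 14

14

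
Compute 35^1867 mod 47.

38

1867 in binary is 11101001011, i.e. 1867 = 1024 + 512 + 256 + 64 + 8 + 2 + 1.
35^1 ≡ 35 (mod 47)
35^2 ≡ 35^2 = 1225 ≡ 3 (mod 47)
35^4 ≡ 3^2 = 9 (mod 47)
35^8 ≡ 9^2 = 81 ≡ 34 (mod 47)
35^16 ≡ 34^2 = 1156 ≡ 28 (mod 47)
35^32 ≡ 28^2 = 784 ≡ 32 (mod 47)
35^64 ≡ 32^2 = 1024 ≡ 37 (mod 47)
35^128 ≡ 37^2 = 1369 ≡ 6 (mod 47)
35^256 ≡ 6^2 = 36 (mod 47)
35^512 ≡ 36^2 = 1296 ≡ 27 (mod 47)
35^1024 ≡ 27^2 = 729 ≡ 24 (mod 47)
35^1867 = 35^1024 × 35^512 × 35^256 × 35^64 × 35^8 × 35^2 × 35^1 ≡ 24 × 27 × 36 × 37 × 34 × 3 × 35 (mod 47).
Accumulate the product:
24 × 27 = 648 ≡ 37
37 × 36 = 1332 ≡ 16
16 × 37 = 592 ≡ 28
28 × 34 = 952 ≡ 12
12 × 3 = 36
36 × 35 = 1260 ≡ 38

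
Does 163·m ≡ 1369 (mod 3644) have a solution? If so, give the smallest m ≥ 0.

1931

gcd(163, 3644) = 1, so a unique solution mod 3644 exists.
163⁻¹ ≡ 1319 (mod 3644).
m ≡ 1319·1369 ≡ 1931 (mod 3644).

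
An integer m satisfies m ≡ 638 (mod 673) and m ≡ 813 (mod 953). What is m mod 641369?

401073

673⁻¹ mod 953: 673·194 ≡ 1 (mod 953), so 673⁻¹ ≡ 194.
m = 638 + 673·((813 − 638)·194 mod 953) = 638 + 673·595 = 401073.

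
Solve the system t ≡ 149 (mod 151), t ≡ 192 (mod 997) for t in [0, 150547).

118835

151⁻¹ mod 997: 151×482 ≡ 1 (mod 997), so 151⁻¹ ≡ 482.
t = 149 + 151×((192 − 149)×482 mod 997) = 149 + 151×786 = 118835.
Check: 118835 mod 151 = 149, 118835 mod 997 = 192. ✓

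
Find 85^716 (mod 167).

By square-and-multiply:
85^1 ≡ 85 (mod 167)
85^2 ≡ 85^2 = 7225 ≡ 44 (mod 167)
85^4 ≡ 44^2 = 1936 ≡ 99 (mod 167)
85^8 ≡ 99^2 = 9801 ≡ 115 (mod 167)
85^16 ≡ 115^2 = 13225 ≡ 32 (mod 167)
85^32 ≡ 32^2 = 1024 ≡ 22 (mod 167)
85^64 ≡ 22^2 = 484 ≡ 150 (mod 167)
85^128 ≡ 150^2 = 22500 ≡ 122 (mod 167)
85^256 ≡ 122^2 = 14884 ≡ 21 (mod 167)
85^512 ≡ 21^2 = 441 ≡ 107 (mod 167)
85^716 = 85^512 · 85^128 · 85^64 · 85^8 · 85^4 ≡ 107 · 122 · 150 · 115 · 99 (mod 167).
Accumulate the product:
107 · 122 = 13054 ≡ 28
28 · 150 = 4200 ≡ 25
25 · 115 = 2875 ≡ 36
36 · 99 = 3564 ≡ 57

57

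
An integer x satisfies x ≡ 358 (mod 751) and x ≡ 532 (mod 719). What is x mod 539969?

751⁻¹ mod 719: 751·382 ≡ 1 (mod 719), so 751⁻¹ ≡ 382.
x = 358 + 751·((532 − 358)·382 mod 719) = 358 + 751·320 = 240678.
Check: 240678 mod 751 = 358, 240678 mod 719 = 532. ✓

240678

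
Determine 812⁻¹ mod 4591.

2222

4591 = 5·812 + 531
812 = 1·531 + 281
531 = 1·281 + 250
281 = 1·250 + 31
250 = 8·31 + 2
31 = 15·2 + 1
2 = 2·1 + 0
gcd(812, 4591) = 1, so the inverse exists.
Back-substitute for 1:
1 = 1·31 − 15·2
  = −15·250 + 121·31
  = 121·281 − 136·250
  = −136·531 + 257·281
  = 257·812 − 393·531
  = −393·4591 + 2222·812
So 812⁻¹ ≡ 2222 (mod 4591).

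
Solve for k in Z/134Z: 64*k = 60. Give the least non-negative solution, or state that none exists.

47

gcd(64, 134) = 2, and 2 | 60, so solutions exist.
Divide through by 2: 32*k ≡ 30 (mod 67).
32⁻¹ ≡ 44 (mod 67).
k ≡ 44*30 ≡ 47 (mod 67).
The smallest non-negative solution is k = 47.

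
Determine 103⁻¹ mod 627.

627 = 6·103 + 9
103 = 11·9 + 4
9 = 2·4 + 1
4 = 4·1 + 0
gcd(103, 627) = 1, so the inverse exists.
Bézout: 1 = 23·627 − 140·103.
So 103⁻¹ ≡ −140 ≡ 487 (mod 627).

487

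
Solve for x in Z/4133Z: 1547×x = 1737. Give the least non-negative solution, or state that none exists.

474

gcd(1547, 4133) = 1, so a unique solution mod 4133 exists.
1547⁻¹ ≡ 2156 (mod 4133).
x ≡ 2156×1737 ≡ 474 (mod 4133).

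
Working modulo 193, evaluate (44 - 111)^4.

44 - 111 = -67 ≡ 126 (mod 193)
(126)^4 ≡ 184 (mod 193)

184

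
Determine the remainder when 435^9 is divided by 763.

435

By square-and-multiply:
9 in binary is 1001, i.e. 9 = 8 + 1.
435^1 ≡ 435 (mod 763)
435^2 ≡ 435^2 = 189225 ≡ 1 (mod 763)
435^4 ≡ 1^2 = 1 (mod 763)
435^8 ≡ 1^2 = 1 (mod 763)
435^9 = 435^8 · 435^1 ≡ 1 · 435 (mod 763).
1 · 435 = 435 ≡ 435 (mod 763).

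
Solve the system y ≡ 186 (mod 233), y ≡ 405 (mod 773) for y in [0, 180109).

233⁻¹ mod 773: 233·282 ≡ 1 (mod 773), so 233⁻¹ ≡ 282.
y = 186 + 233·((405 − 186)·282 mod 773) = 186 + 233·691 = 161189.

161189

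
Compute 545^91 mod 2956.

1505

91 in binary is 1011011, i.e. 91 = 64 + 16 + 8 + 2 + 1.
545^1 ≡ 545 (mod 2956)
545^2 ≡ 545^2 = 297025 ≡ 1425 (mod 2956)
545^4 ≡ 1425^2 = 2030625 ≡ 2809 (mod 2956)
545^8 ≡ 2809^2 = 7890481 ≡ 917 (mod 2956)
545^16 ≡ 917^2 = 840889 ≡ 1385 (mod 2956)
545^32 ≡ 1385^2 = 1918225 ≡ 2737 (mod 2956)
545^64 ≡ 2737^2 = 7491169 ≡ 665 (mod 2956)
545^91 = 545^64 · 545^16 · 545^8 · 545^2 · 545^1 ≡ 665 · 1385 · 917 · 1425 · 545 (mod 2956).
Accumulate the product:
665 · 1385 = 921025 ≡ 1709
1709 · 917 = 1567153 ≡ 473
473 · 1425 = 674025 ≡ 57
57 · 545 = 31065 ≡ 1505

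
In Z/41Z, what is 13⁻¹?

19

41 = 3×13 + 2
13 = 6×2 + 1
2 = 2×1 + 0
gcd(13, 41) = 1, so the inverse exists.
Back-substitute for 1:
1 = 1×13 − 6×2
  = −6×41 + 19×13
So 13⁻¹ ≡ 19 (mod 41).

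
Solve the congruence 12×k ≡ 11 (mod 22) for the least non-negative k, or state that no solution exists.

gcd(12, 22) = 2, and 2 does not divide 11.
So the congruence has no solution.

no solution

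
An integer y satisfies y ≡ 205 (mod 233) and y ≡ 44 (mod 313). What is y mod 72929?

21641

233⁻¹ mod 313: 233*223 ≡ 1 (mod 313), so 233⁻¹ ≡ 223.
y = 205 + 233*((44 − 205)*223 mod 313) = 205 + 233*92 = 21641.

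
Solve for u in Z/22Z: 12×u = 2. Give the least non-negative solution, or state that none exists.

gcd(12, 22) = 2, and 2 | 2, so solutions exist.
Divide through by 2: 6×u ≡ 1 mod 11.
6⁻¹ ≡ 2 (mod 11).
u ≡ 2×1 ≡ 2 (mod 11).
The smallest non-negative solution is u = 2.

2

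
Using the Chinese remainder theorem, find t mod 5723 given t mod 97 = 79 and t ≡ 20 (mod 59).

97⁻¹ mod 59: 97×14 ≡ 1 (mod 59), so 97⁻¹ ≡ 14.
t = 79 + 97×((20 − 79)×14 mod 59) = 79 + 97×0 = 79.
Check: 79 mod 97 = 79, 79 mod 59 = 20. ✓

79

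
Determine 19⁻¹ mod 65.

24

65 = 3×19 + 8
19 = 2×8 + 3
8 = 2×3 + 2
3 = 1×2 + 1
2 = 2×1 + 0
gcd(19, 65) = 1, so the inverse exists.
Bézout: 1 = −7×65 + 24×19.
So 19⁻¹ ≡ 24 (mod 65).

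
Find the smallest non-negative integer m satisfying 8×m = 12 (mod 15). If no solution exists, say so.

gcd(8, 15) = 1, so a unique solution mod 15 exists.
8⁻¹ ≡ 2 (mod 15).
m ≡ 2×12 ≡ 9 (mod 15).

9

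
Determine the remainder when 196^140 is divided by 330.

140 in binary is 10001100, i.e. 140 = 128 + 8 + 4.
196^1 ≡ 196 (mod 330)
196^2 ≡ 196^2 = 38416 ≡ 136 (mod 330)
196^4 ≡ 136^2 = 18496 ≡ 16 (mod 330)
196^8 ≡ 16^2 = 256 (mod 330)
196^16 ≡ 256^2 = 65536 ≡ 196 (mod 330)
196^32 ≡ 196^2 = 38416 ≡ 136 (mod 330)
196^64 ≡ 136^2 = 18496 ≡ 16 (mod 330)
196^128 ≡ 16^2 = 256 (mod 330)
196^140 = 196^128 * 196^8 * 196^4 ≡ 256 * 256 * 16 (mod 330).
Accumulate the product:
256 * 256 = 65536 ≡ 196
196 * 16 = 3136 ≡ 166

166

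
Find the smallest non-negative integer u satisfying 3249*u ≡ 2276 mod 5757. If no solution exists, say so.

gcd(3249, 5757) = 57, and 57 does not divide 2276.
So the congruence has no solution.

no solution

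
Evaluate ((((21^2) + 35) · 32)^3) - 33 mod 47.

31

(21)^2 ≡ 18 (mod 47)
18 + 35 = 53 ≡ 6 (mod 47)
6 · 32 = 192 ≡ 4 (mod 47)
(4)^3 ≡ 17 (mod 47)
17 - 33 = -16 ≡ 31 (mod 47)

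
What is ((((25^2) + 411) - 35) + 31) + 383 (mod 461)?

(25)^2 ≡ 164 (mod 461)
164 + 411 = 575 ≡ 114 (mod 461)
114 - 35 = 79
79 + 31 = 110
110 + 383 = 493 ≡ 32 (mod 461)

32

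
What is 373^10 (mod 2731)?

1790

10 in binary is 1010, i.e. 10 = 8 + 2.
373^1 ≡ 373 (mod 2731)
373^2 ≡ 373^2 = 139129 ≡ 2579 (mod 2731)
373^4 ≡ 2579^2 = 6651241 ≡ 1256 (mod 2731)
373^8 ≡ 1256^2 = 1577536 ≡ 1749 (mod 2731)
373^10 = 373^8 * 373^2 ≡ 1749 * 2579 (mod 2731).
1749 * 2579 = 4510671 ≡ 1790 (mod 2731).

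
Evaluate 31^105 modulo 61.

11

105 in binary is 1101001, i.e. 105 = 64 + 32 + 8 + 1.
31^1 ≡ 31 (mod 61)
31^2 ≡ 31^2 = 961 ≡ 46 (mod 61)
31^4 ≡ 46^2 = 2116 ≡ 42 (mod 61)
31^8 ≡ 42^2 = 1764 ≡ 56 (mod 61)
31^16 ≡ 56^2 = 3136 ≡ 25 (mod 61)
31^32 ≡ 25^2 = 625 ≡ 15 (mod 61)
31^64 ≡ 15^2 = 225 ≡ 42 (mod 61)
31^105 = 31^64 × 31^32 × 31^8 × 31^1 ≡ 42 × 15 × 56 × 31 (mod 61).
Accumulate the product:
42 × 15 = 630 ≡ 20
20 × 56 = 1120 ≡ 22
22 × 31 = 682 ≡ 11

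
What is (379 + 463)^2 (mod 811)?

150

379 + 463 = 842 ≡ 31 (mod 811)
(31)^2 ≡ 150 (mod 811)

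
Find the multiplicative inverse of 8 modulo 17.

15

Run the extended Euclidean algorithm:
17 = 2·8 + 1
8 = 8·1 + 0
gcd(8, 17) = 1, so the inverse exists.
Bézout: 1 = 1·17 − 2·8.
So 8⁻¹ ≡ −2 ≡ 15 (mod 17).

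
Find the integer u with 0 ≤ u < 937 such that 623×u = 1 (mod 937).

749

937 = 1×623 + 314
623 = 1×314 + 309
314 = 1×309 + 5
309 = 61×5 + 4
5 = 1×4 + 1
4 = 4×1 + 0
gcd(623, 937) = 1, so the inverse exists.
Back-substitute for 1:
1 = 1×5 − 1×4
  = −1×309 + 62×5
  = 62×314 − 63×309
  = −63×623 + 125×314
  = 125×937 − 188×623
So 623⁻¹ ≡ −188 ≡ 749 (mod 937).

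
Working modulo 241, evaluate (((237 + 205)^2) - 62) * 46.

135

237 + 205 = 442 ≡ 201 (mod 241)
(201)^2 ≡ 154 (mod 241)
154 - 62 = 92
92 * 46 = 4232 ≡ 135 (mod 241)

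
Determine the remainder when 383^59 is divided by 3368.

1407

59 in binary is 111011, i.e. 59 = 32 + 16 + 8 + 2 + 1.
383^1 ≡ 383 (mod 3368)
383^2 ≡ 383^2 = 146689 ≡ 1865 (mod 3368)
383^4 ≡ 1865^2 = 3478225 ≡ 2449 (mod 3368)
383^8 ≡ 2449^2 = 5997601 ≡ 2561 (mod 3368)
383^16 ≡ 2561^2 = 6558721 ≡ 1225 (mod 3368)
383^32 ≡ 1225^2 = 1500625 ≡ 1865 (mod 3368)
383^59 = 383^32 * 383^16 * 383^8 * 383^2 * 383^1 ≡ 1865 * 1225 * 2561 * 1865 * 383 (mod 3368).
Accumulate the product:
1865 * 1225 = 2284625 ≡ 1121
1121 * 2561 = 2870881 ≡ 1345
1345 * 1865 = 2508425 ≡ 2633
2633 * 383 = 1008439 ≡ 1407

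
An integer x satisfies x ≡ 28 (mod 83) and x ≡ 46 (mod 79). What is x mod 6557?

3680

83⁻¹ mod 79: 83*20 ≡ 1 (mod 79), so 83⁻¹ ≡ 20.
x = 28 + 83*((46 − 28)*20 mod 79) = 28 + 83*44 = 3680.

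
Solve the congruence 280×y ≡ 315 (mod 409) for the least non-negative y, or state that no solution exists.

gcd(280, 409) = 1, so a unique solution mod 409 exists.
280⁻¹ ≡ 279 (mod 409).
y ≡ 279×315 ≡ 359 (mod 409).

359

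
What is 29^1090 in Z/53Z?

15

Compute successive squares:
1090 in binary is 10001000010, i.e. 1090 = 1024 + 64 + 2.
29^1 ≡ 29 (mod 53)
29^2 ≡ 29^2 = 841 ≡ 46 (mod 53)
29^4 ≡ 46^2 = 2116 ≡ 49 (mod 53)
29^8 ≡ 49^2 = 2401 ≡ 16 (mod 53)
29^16 ≡ 16^2 = 256 ≡ 44 (mod 53)
29^32 ≡ 44^2 = 1936 ≡ 28 (mod 53)
29^64 ≡ 28^2 = 784 ≡ 42 (mod 53)
29^128 ≡ 42^2 = 1764 ≡ 15 (mod 53)
29^256 ≡ 15^2 = 225 ≡ 13 (mod 53)
29^512 ≡ 13^2 = 169 ≡ 10 (mod 53)
29^1024 ≡ 10^2 = 100 ≡ 47 (mod 53)
29^1090 = 29^1024 × 29^64 × 29^2 ≡ 47 × 42 × 46 (mod 53).
Accumulate the product:
47 × 42 = 1974 ≡ 13
13 × 46 = 598 ≡ 15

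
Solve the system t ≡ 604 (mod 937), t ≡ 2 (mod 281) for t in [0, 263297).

937⁻¹ mod 281: 937*3 ≡ 1 (mod 281), so 937⁻¹ ≡ 3.
t = 604 + 937*((2 − 604)*3 mod 281) = 604 + 937*161 = 151461.

151461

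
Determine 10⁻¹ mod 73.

22

Apply the Euclidean algorithm and back-substitute:
73 = 7*10 + 3
10 = 3*3 + 1
3 = 3*1 + 0
gcd(10, 73) = 1, so the inverse exists.
Bézout: 1 = −3*73 + 22*10.
So 10⁻¹ ≡ 22 (mod 73).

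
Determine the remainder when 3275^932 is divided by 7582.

6889

932 in binary is 1110100100, i.e. 932 = 512 + 256 + 128 + 32 + 4.
3275^1 ≡ 3275 (mod 7582)
3275^2 ≡ 3275^2 = 10725625 ≡ 4677 (mod 7582)
3275^4 ≡ 4677^2 = 21874329 ≡ 259 (mod 7582)
3275^8 ≡ 259^2 = 67081 ≡ 6425 (mod 7582)
3275^16 ≡ 6425^2 = 41280625 ≡ 4217 (mod 7582)
3275^32 ≡ 4217^2 = 17783089 ≡ 3299 (mod 7582)
3275^64 ≡ 3299^2 = 10883401 ≡ 3231 (mod 7582)
3275^128 ≡ 3231^2 = 10439361 ≡ 6529 (mod 7582)
3275^256 ≡ 6529^2 = 42627841 ≡ 1837 (mod 7582)
3275^512 ≡ 1837^2 = 3374569 ≡ 579 (mod 7582)
3275^932 = 3275^512 * 3275^256 * 3275^128 * 3275^32 * 3275^4 ≡ 579 * 1837 * 6529 * 3299 * 259 (mod 7582).
Accumulate the product:
579 * 1837 = 1063623 ≡ 2143
2143 * 6529 = 13991647 ≡ 2857
2857 * 3299 = 9425243 ≡ 817
817 * 259 = 211603 ≡ 6889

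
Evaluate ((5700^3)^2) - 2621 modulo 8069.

3498

(5700)^3 ≡ 1201 (mod 8069)
(1201)^2 ≡ 6119 (mod 8069)
6119 - 2621 = 3498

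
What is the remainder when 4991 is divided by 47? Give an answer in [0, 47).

4991 = 106×47 + 9, so 4991 ≡ 9 (mod 47).

9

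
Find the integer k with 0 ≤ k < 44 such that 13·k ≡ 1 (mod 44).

17

44 = 3×13 + 5
13 = 2×5 + 3
5 = 1×3 + 2
3 = 1×2 + 1
2 = 2×1 + 0
gcd(13, 44) = 1, so the inverse exists.
Bézout: 1 = −5×44 + 17×13.
So 13⁻¹ ≡ 17 (mod 44).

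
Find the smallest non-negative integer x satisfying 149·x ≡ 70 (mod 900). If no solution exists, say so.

230

gcd(149, 900) = 1, so a unique solution mod 900 exists.
149⁻¹ ≡ 749 (mod 900).
x ≡ 749·70 ≡ 230 (mod 900).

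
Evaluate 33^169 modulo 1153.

8

Using repeated squaring:
169 in binary is 10101001, i.e. 169 = 128 + 32 + 8 + 1.
33^1 ≡ 33 (mod 1153)
33^2 ≡ 33^2 = 1089 (mod 1153)
33^4 ≡ 1089^2 = 1185921 ≡ 637 (mod 1153)
33^8 ≡ 637^2 = 405769 ≡ 1066 (mod 1153)
33^16 ≡ 1066^2 = 1136356 ≡ 651 (mod 1153)
33^32 ≡ 651^2 = 423801 ≡ 650 (mod 1153)
33^64 ≡ 650^2 = 422500 ≡ 502 (mod 1153)
33^128 ≡ 502^2 = 252004 ≡ 650 (mod 1153)
33^169 = 33^128 * 33^32 * 33^8 * 33^1 ≡ 650 * 650 * 1066 * 33 (mod 1153).
Accumulate the product:
650 * 650 = 422500 ≡ 502
502 * 1066 = 535132 ≡ 140
140 * 33 = 4620 ≡ 8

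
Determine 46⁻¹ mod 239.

26

Run the extended Euclidean algorithm:
239 = 5*46 + 9
46 = 5*9 + 1
9 = 9*1 + 0
gcd(46, 239) = 1, so the inverse exists.
Back-substitute for 1:
1 = 1*46 − 5*9
  = −5*239 + 26*46
So 46⁻¹ ≡ 26 (mod 239).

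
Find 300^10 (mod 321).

3

10 in binary is 1010, i.e. 10 = 8 + 2.
300^1 ≡ 300 (mod 321)
300^2 ≡ 300^2 = 90000 ≡ 120 (mod 321)
300^4 ≡ 120^2 = 14400 ≡ 276 (mod 321)
300^8 ≡ 276^2 = 76176 ≡ 99 (mod 321)
300^10 = 300^8 × 300^2 ≡ 99 × 120 (mod 321).
99 × 120 = 11880 ≡ 3 (mod 321).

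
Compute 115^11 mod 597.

By square-and-multiply:
11 in binary is 1011, i.e. 11 = 8 + 2 + 1.
115^1 ≡ 115 (mod 597)
115^2 ≡ 115^2 = 13225 ≡ 91 (mod 597)
115^4 ≡ 91^2 = 8281 ≡ 520 (mod 597)
115^8 ≡ 520^2 = 270400 ≡ 556 (mod 597)
115^11 = 115^8 × 115^2 × 115^1 ≡ 556 × 91 × 115 (mod 597).
Accumulate the product:
556 × 91 = 50596 ≡ 448
448 × 115 = 51520 ≡ 178

178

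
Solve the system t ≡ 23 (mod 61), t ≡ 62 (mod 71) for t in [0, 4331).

3683

61⁻¹ mod 71: 61×7 ≡ 1 (mod 71), so 61⁻¹ ≡ 7.
t = 23 + 61×((62 − 23)×7 mod 71) = 23 + 61×60 = 3683.
Check: 3683 mod 61 = 23, 3683 mod 71 = 62. ✓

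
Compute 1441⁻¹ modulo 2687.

813

2687 = 1×1441 + 1246
1441 = 1×1246 + 195
1246 = 6×195 + 76
195 = 2×76 + 43
76 = 1×43 + 33
43 = 1×33 + 10
33 = 3×10 + 3
10 = 3×3 + 1
3 = 3×1 + 0
gcd(1441, 2687) = 1, so the inverse exists.
Bézout: 1 = −436×2687 + 813×1441.
So 1441⁻¹ ≡ 813 (mod 2687).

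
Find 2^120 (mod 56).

8

2^1 ≡ 2 (mod 56)
2^2 ≡ 2^2 = 4 (mod 56)
2^4 ≡ 4^2 = 16 (mod 56)
2^8 ≡ 16^2 = 256 ≡ 32 (mod 56)
2^16 ≡ 32^2 = 1024 ≡ 16 (mod 56)
2^32 ≡ 16^2 = 256 ≡ 32 (mod 56)
2^64 ≡ 32^2 = 1024 ≡ 16 (mod 56)
2^120 = 2^64 * 2^32 * 2^16 * 2^8 ≡ 16 * 32 * 16 * 32 (mod 56).
Accumulate the product:
16 * 32 = 512 ≡ 8
8 * 16 = 128 ≡ 16
16 * 32 = 512 ≡ 8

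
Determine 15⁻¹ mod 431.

115

431 = 28×15 + 11
15 = 1×11 + 4
11 = 2×4 + 3
4 = 1×3 + 1
3 = 3×1 + 0
gcd(15, 431) = 1, so the inverse exists.
Back-substitute for 1:
1 = 1×4 − 1×3
  = −1×11 + 3×4
  = 3×15 − 4×11
  = −4×431 + 115×15
So 15⁻¹ ≡ 115 (mod 431).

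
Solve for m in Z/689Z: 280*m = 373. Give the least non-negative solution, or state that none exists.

gcd(280, 689) = 1, so a unique solution mod 689 exists.
280⁻¹ ≡ 470 (mod 689).
m ≡ 470*373 ≡ 304 (mod 689).

304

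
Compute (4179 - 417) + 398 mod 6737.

4160

4179 - 417 = 3762
3762 + 398 = 4160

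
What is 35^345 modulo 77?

By square-and-multiply:
345 in binary is 101011001, i.e. 345 = 256 + 64 + 16 + 8 + 1.
35^1 ≡ 35 (mod 77)
35^2 ≡ 35^2 = 1225 ≡ 70 (mod 77)
35^4 ≡ 70^2 = 4900 ≡ 49 (mod 77)
35^8 ≡ 49^2 = 2401 ≡ 14 (mod 77)
35^16 ≡ 14^2 = 196 ≡ 42 (mod 77)
35^32 ≡ 42^2 = 1764 ≡ 70 (mod 77)
35^64 ≡ 70^2 = 4900 ≡ 49 (mod 77)
35^128 ≡ 49^2 = 2401 ≡ 14 (mod 77)
35^256 ≡ 14^2 = 196 ≡ 42 (mod 77)
35^345 = 35^256 × 35^64 × 35^16 × 35^8 × 35^1 ≡ 42 × 49 × 42 × 14 × 35 (mod 77).
Accumulate the product:
42 × 49 = 2058 ≡ 56
56 × 42 = 2352 ≡ 42
42 × 14 = 588 ≡ 49
49 × 35 = 1715 ≡ 21

21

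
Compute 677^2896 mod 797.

154

Using repeated squaring:
677^1 ≡ 677 (mod 797)
677^2 ≡ 677^2 = 458329 ≡ 54 (mod 797)
677^4 ≡ 54^2 = 2916 ≡ 525 (mod 797)
677^8 ≡ 525^2 = 275625 ≡ 660 (mod 797)
677^16 ≡ 660^2 = 435600 ≡ 438 (mod 797)
677^32 ≡ 438^2 = 191844 ≡ 564 (mod 797)
677^64 ≡ 564^2 = 318096 ≡ 93 (mod 797)
677^128 ≡ 93^2 = 8649 ≡ 679 (mod 797)
677^256 ≡ 679^2 = 461041 ≡ 375 (mod 797)
677^512 ≡ 375^2 = 140625 ≡ 353 (mod 797)
677^1024 ≡ 353^2 = 124609 ≡ 277 (mod 797)
677^2048 ≡ 277^2 = 76729 ≡ 217 (mod 797)
677^2896 = 677^2048 · 677^512 · 677^256 · 677^64 · 677^16 ≡ 217 · 353 · 375 · 93 · 438 (mod 797).
Accumulate the product:
217 · 353 = 76601 ≡ 89
89 · 375 = 33375 ≡ 698
698 · 93 = 64914 ≡ 357
357 · 438 = 156366 ≡ 154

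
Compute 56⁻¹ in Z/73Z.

30

Apply the Euclidean algorithm and back-substitute:
73 = 1·56 + 17
56 = 3·17 + 5
17 = 3·5 + 2
5 = 2·2 + 1
2 = 2·1 + 0
gcd(56, 73) = 1, so the inverse exists.
Back-substitute for 1:
1 = 1·5 − 2·2
  = −2·17 + 7·5
  = 7·56 − 23·17
  = −23·73 + 30·56
So 56⁻¹ ≡ 30 (mod 73).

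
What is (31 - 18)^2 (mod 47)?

28

31 - 18 = 13
(13)^2 ≡ 28 (mod 47)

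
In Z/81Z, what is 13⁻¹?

25

81 = 6·13 + 3
13 = 4·3 + 1
3 = 3·1 + 0
gcd(13, 81) = 1, so the inverse exists.
Back-substitute for 1:
1 = 1·13 − 4·3
  = −4·81 + 25·13
So 13⁻¹ ≡ 25 (mod 81).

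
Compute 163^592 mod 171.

Using repeated squaring:
163^1 ≡ 163 (mod 171)
163^2 ≡ 163^2 = 26569 ≡ 64 (mod 171)
163^4 ≡ 64^2 = 4096 ≡ 163 (mod 171)
163^8 ≡ 163^2 = 26569 ≡ 64 (mod 171)
163^16 ≡ 64^2 = 4096 ≡ 163 (mod 171)
163^32 ≡ 163^2 = 26569 ≡ 64 (mod 171)
163^64 ≡ 64^2 = 4096 ≡ 163 (mod 171)
163^128 ≡ 163^2 = 26569 ≡ 64 (mod 171)
163^256 ≡ 64^2 = 4096 ≡ 163 (mod 171)
163^512 ≡ 163^2 = 26569 ≡ 64 (mod 171)
163^592 = 163^512 · 163^64 · 163^16 ≡ 64 · 163 · 163 (mod 171).
Accumulate the product:
64 · 163 = 10432 ≡ 1
1 · 163 = 163

163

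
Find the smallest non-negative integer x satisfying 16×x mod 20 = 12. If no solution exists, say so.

2

gcd(16, 20) = 4, and 4 | 12, so solutions exist.
Divide through by 4: 4×x ≡ 3 (mod 5).
4⁻¹ ≡ 4 (mod 5).
x ≡ 4×3 ≡ 2 (mod 5).
The smallest non-negative solution is x = 2.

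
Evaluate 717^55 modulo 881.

177

717^1 ≡ 717 (mod 881)
717^2 ≡ 717^2 = 514089 ≡ 466 (mod 881)
717^4 ≡ 466^2 = 217156 ≡ 430 (mod 881)
717^8 ≡ 430^2 = 184900 ≡ 771 (mod 881)
717^16 ≡ 771^2 = 594441 ≡ 647 (mod 881)
717^32 ≡ 647^2 = 418609 ≡ 134 (mod 881)
717^55 = 717^32 * 717^16 * 717^4 * 717^2 * 717^1 ≡ 134 * 647 * 430 * 466 * 717 (mod 881).
Accumulate the product:
134 * 647 = 86698 ≡ 360
360 * 430 = 154800 ≡ 625
625 * 466 = 291250 ≡ 520
520 * 717 = 372840 ≡ 177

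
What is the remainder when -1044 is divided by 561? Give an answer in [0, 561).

78

-1044 = -2*561 + 78, so -1044 ≡ 78 (mod 561).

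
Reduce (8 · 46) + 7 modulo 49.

8 · 46 = 368 ≡ 25 (mod 49)
25 + 7 = 32

32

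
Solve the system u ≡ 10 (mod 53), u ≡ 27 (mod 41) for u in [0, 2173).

2077

53⁻¹ mod 41: 53·24 ≡ 1 (mod 41), so 53⁻¹ ≡ 24.
u = 10 + 53·((27 − 10)·24 mod 41) = 10 + 53·39 = 2077.
Check: 2077 mod 53 = 10, 2077 mod 41 = 27. ✓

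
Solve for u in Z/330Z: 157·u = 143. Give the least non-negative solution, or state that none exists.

209

gcd(157, 330) = 1, so a unique solution mod 330 exists.
157⁻¹ ≡ 103 (mod 330).
u ≡ 103·143 ≡ 209 (mod 330).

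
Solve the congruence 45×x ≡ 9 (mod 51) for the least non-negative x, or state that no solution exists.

gcd(45, 51) = 3, and 3 | 9, so solutions exist.
Divide through by 3: 15×x = 3 (mod 17).
15⁻¹ ≡ 8 (mod 17).
x ≡ 8×3 ≡ 7 (mod 17).
The smallest non-negative solution is x = 7.

7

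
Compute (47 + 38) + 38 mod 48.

47 + 38 = 85 ≡ 37 (mod 48)
37 + 38 = 75 ≡ 27 (mod 48)

27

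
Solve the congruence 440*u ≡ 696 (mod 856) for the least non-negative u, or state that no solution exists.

gcd(440, 856) = 8, and 8 | 696, so solutions exist.
Divide through by 8: 55*u mod 107 = 87.
55⁻¹ ≡ 72 (mod 107).
u ≡ 72*87 ≡ 58 (mod 107).
The smallest non-negative solution is u = 58.

58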